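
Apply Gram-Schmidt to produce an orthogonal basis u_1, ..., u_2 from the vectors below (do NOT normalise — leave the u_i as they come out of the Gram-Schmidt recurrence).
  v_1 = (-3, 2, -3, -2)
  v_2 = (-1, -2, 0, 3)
Orthogonal basis:
  u_1 = (-3, 2, -3, -2)
  u_2 = (-47/26, -19/13, -21/26, 32/13)

Apply the Gram-Schmidt recurrence
  u_1 = v_1
  u_i = v_i − Σ_{j<i} ((v_i · u_j) / (u_j · u_j)) · u_j.

Step by step this gives:
  u_1 = (-3, 2, -3, -2)
  u_2 = (-47/26, -19/13, -21/26, 32/13)

Orthogonality check:
  u_2 · u_1 = 0 (should be 0)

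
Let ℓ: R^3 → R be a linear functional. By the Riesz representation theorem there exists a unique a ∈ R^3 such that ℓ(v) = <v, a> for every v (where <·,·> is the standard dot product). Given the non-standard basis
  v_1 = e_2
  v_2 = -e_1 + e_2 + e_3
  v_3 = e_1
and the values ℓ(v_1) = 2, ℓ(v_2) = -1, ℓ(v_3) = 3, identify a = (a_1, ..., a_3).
a = (3, 2, 0)

Write a = (a_1, ..., a_3) in the standard basis. For each basis vector v_i, ℓ(v_i) = <v_i, a> is a linear equation in the a_j's. Collect the n equations into a matrix system V a = ℓ, where row i of V is v_i (expressed in the standard basis). Since V is invertible (lower-triangular with 1s on the diagonal, up to permutation), solve by back-substitution:
  V =
[[0, 1, 0],
 [-1, 1, 1],
 [1, 0, 0]]
  V a = (2, -1, 3)
Solving gives a = (3, 2, 0).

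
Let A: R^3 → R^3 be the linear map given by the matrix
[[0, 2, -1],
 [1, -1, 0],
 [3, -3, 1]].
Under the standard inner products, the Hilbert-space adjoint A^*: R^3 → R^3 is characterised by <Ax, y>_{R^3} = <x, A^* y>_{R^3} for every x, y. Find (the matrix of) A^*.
A^* = A^T =
[[0, 1, 3],
 [2, -1, -3],
 [-1, 0, 1]]

For real matrices with standard dot products, the defining identity <Ax, y> = <x, A^* y> gives (Ax)^T y = x^T (A^*) y, i.e. x^T A^T y = x^T (A^*) y. Since this holds for all x, y, we must have A^* = A^T. Therefore
A^* =
[[0, 1, 3],
 [2, -1, -3],
 [-1, 0, 1]].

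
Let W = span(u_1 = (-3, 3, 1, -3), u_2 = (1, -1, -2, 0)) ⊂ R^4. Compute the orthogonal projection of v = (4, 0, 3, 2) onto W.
proj_W(v) = (71/52, -71/52, 123/52, 159/52)

Set up U = [u_1 | ... | u_2] ∈ R^(4×2). The projector onto W = col(U) is P = U (U^T U)^(-1) U^T.
Compute U^T U =
  [28, -8]
  [-8, 6],
and U^T v = (-15, -2).
Solve U^T U · c = U^T v for the coefficients: c = (-53/52, -22/13). The projection is proj_W(v) = U c.
Check: (v - proj_W(v)) · u_1 = 0  (should be 0).
Check: (v - proj_W(v)) · u_2 = 0  (should be 0).
Result: proj_W(v) = (71/52, -71/52, 123/52, 159/52).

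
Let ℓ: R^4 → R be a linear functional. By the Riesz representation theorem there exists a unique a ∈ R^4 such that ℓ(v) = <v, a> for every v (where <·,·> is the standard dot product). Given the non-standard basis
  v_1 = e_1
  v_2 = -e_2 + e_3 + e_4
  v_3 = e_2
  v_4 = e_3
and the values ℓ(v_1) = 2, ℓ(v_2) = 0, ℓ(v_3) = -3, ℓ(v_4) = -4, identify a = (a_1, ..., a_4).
a = (2, -3, -4, 1)

Write a = (a_1, ..., a_4) in the standard basis. For each basis vector v_i, ℓ(v_i) = <v_i, a> is a linear equation in the a_j's. Collect the n equations into a matrix system V a = ℓ, where row i of V is v_i (expressed in the standard basis). Since V is invertible (lower-triangular with 1s on the diagonal, up to permutation), solve by back-substitution:
  V =
[[1, 0, 0, 0],
 [0, -1, 1, 1],
 [0, 1, 0, 0],
 [0, 0, 1, 0]]
  V a = (2, 0, -3, -4)
Solving gives a = (2, -3, -4, 1).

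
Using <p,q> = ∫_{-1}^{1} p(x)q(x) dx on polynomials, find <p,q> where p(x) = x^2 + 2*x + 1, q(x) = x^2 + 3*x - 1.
<p,q> = 12/5

Expand the product: p(x)·q(x) = x^4 + 5*x^3 + 6*x^2 + x - 1.
∫_{-1}^{1} of each monomial x^k gives [2/(k+1) if k even, 0 if k odd]. Integrating term-by-term (or equivalently evaluating the antiderivative F(x) = x^5/5 + 5*x^4/4 + 2*x^3 + x^2/2 - x at the endpoints):
  F(1) − F(−1) = 59/20 − (11/20) = 12/5.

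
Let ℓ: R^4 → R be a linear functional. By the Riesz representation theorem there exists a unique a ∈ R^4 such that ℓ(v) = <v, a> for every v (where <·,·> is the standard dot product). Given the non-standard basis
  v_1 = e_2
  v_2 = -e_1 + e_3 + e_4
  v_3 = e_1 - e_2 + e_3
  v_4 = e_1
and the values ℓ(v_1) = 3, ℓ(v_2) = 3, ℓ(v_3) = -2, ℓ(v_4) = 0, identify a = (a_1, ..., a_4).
a = (0, 3, 1, 2)

Write a = (a_1, ..., a_4) in the standard basis. For each basis vector v_i, ℓ(v_i) = <v_i, a> is a linear equation in the a_j's. Collect the n equations into a matrix system V a = ℓ, where row i of V is v_i (expressed in the standard basis). Since V is invertible (lower-triangular with 1s on the diagonal, up to permutation), solve by back-substitution:
  V =
[[0, 1, 0, 0],
 [-1, 0, 1, 1],
 [1, -1, 1, 0],
 [1, 0, 0, 0]]
  V a = (3, 3, -2, 0)
Solving gives a = (0, 3, 1, 2).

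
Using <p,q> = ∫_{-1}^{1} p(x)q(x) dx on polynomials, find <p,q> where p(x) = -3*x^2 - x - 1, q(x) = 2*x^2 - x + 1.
<p,q> = -106/15

Expand the product: p(x)·q(x) = -6*x^4 + x^3 - 4*x^2 - 1.
∫_{-1}^{1} of each monomial x^k gives [2/(k+1) if k even, 0 if k odd]. Integrating term-by-term (or equivalently evaluating the antiderivative F(x) = -6*x^5/5 + x^4/4 - 4*x^3/3 - x at the endpoints):
  F(1) − F(−1) = -197/60 − (227/60) = -106/15.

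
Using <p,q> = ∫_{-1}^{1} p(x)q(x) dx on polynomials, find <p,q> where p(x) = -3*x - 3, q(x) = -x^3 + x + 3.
<p,q> = -94/5

Expand the product: p(x)·q(x) = 3*x^4 + 3*x^3 - 3*x^2 - 12*x - 9.
∫_{-1}^{1} of each monomial x^k gives [2/(k+1) if k even, 0 if k odd]. Integrating term-by-term (or equivalently evaluating the antiderivative F(x) = 3*x^5/5 + 3*x^4/4 - x^3 - 6*x^2 - 9*x at the endpoints):
  F(1) − F(−1) = -293/20 − (83/20) = -94/5.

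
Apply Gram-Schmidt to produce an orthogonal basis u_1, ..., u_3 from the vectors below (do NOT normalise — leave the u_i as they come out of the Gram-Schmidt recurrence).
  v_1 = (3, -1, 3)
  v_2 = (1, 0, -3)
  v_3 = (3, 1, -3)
Orthogonal basis:
  u_1 = (3, -1, 3)
  u_2 = (37/19, -6/19, -39/19)
  u_3 = (27/77, 108/77, 9/77)

Apply the Gram-Schmidt recurrence
  u_1 = v_1
  u_i = v_i − Σ_{j<i} ((v_i · u_j) / (u_j · u_j)) · u_j.

Step by step this gives:
  u_1 = (3, -1, 3)
  u_2 = (37/19, -6/19, -39/19)
  u_3 = (27/77, 108/77, 9/77)

Orthogonality check:
  u_2 · u_1 = 0 (should be 0)
  u_3 · u_1 = 0 (should be 0)
  u_3 · u_2 = 0 (should be 0)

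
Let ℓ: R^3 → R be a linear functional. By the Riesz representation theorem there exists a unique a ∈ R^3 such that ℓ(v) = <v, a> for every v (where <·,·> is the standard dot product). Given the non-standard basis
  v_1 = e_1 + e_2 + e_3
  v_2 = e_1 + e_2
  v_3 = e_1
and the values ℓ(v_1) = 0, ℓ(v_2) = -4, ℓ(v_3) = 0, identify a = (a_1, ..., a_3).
a = (0, -4, 4)

Write a = (a_1, ..., a_3) in the standard basis. For each basis vector v_i, ℓ(v_i) = <v_i, a> is a linear equation in the a_j's. Collect the n equations into a matrix system V a = ℓ, where row i of V is v_i (expressed in the standard basis). Since V is invertible (lower-triangular with 1s on the diagonal, up to permutation), solve by back-substitution:
  V =
[[1, 1, 1],
 [1, 1, 0],
 [1, 0, 0]]
  V a = (0, -4, 0)
Solving gives a = (0, -4, 4).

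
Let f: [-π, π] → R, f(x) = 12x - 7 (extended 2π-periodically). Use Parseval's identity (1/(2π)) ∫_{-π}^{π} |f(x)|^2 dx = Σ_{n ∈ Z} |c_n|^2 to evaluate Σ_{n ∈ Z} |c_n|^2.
Σ |c_n|^2 = 48π^2 + 49

Expand and integrate term by term over [-π, π]:
  ∫ (12x)^2 dx = 144·(2π^3/3); ∫ 2·12·(-7)·x dx = 0 (odd integrand); ∫ (-7)^2 dx = 49·2π.
So (1/(2π)) ∫_{-π}^{π} (12x - 7)^2 dx = 144π^2/3 + 49 = 48π^2 + 49.
Parseval ⇒ Σ |c_n|^2 = 48π^2 + 49.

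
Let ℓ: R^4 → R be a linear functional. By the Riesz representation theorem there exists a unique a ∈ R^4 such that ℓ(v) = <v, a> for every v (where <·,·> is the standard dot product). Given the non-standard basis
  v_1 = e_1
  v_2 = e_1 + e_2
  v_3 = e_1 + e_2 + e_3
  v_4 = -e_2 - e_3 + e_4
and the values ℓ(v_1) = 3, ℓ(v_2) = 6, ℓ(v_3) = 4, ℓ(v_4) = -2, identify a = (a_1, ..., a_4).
a = (3, 3, -2, -1)

Write a = (a_1, ..., a_4) in the standard basis. For each basis vector v_i, ℓ(v_i) = <v_i, a> is a linear equation in the a_j's. Collect the n equations into a matrix system V a = ℓ, where row i of V is v_i (expressed in the standard basis). Since V is invertible (lower-triangular with 1s on the diagonal, up to permutation), solve by back-substitution:
  V =
[[1, 0, 0, 0],
 [1, 1, 0, 0],
 [1, 1, 1, 0],
 [0, -1, -1, 1]]
  V a = (3, 6, 4, -2)
Solving gives a = (3, 3, -2, -1).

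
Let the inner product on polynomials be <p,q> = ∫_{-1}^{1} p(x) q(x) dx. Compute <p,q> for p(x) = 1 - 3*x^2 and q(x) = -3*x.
<p,q> = 0

Expand the product: p(x)·q(x) = 9*x^3 - 3*x.
∫_{-1}^{1} of each monomial x^k gives [2/(k+1) if k even, 0 if k odd]. Integrating term-by-term (or equivalently evaluating the antiderivative F(x) = 9*x^4/4 - 3*x^2/2 at the endpoints):
  F(1) − F(−1) = 3/4 − (3/4) = 0.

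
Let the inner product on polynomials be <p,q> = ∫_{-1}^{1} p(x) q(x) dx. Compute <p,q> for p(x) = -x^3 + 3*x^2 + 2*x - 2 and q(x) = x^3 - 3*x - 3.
<p,q> = 26/7

Expand the product: p(x)·q(x) = -x^6 + 3*x^5 + 5*x^4 - 8*x^3 - 15*x^2 + 6.
∫_{-1}^{1} of each monomial x^k gives [2/(k+1) if k even, 0 if k odd]. Integrating term-by-term (or equivalently evaluating the antiderivative F(x) = -x^7/7 + x^6/2 + x^5 - 2*x^4 - 5*x^3 + 6*x at the endpoints):
  F(1) − F(−1) = 5/14 − (-47/14) = 26/7.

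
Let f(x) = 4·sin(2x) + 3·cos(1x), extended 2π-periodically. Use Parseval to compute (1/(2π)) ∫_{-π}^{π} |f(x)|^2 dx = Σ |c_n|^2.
Σ |c_n|^2 = 25/2

Expand |f|^2 and use orthogonality of {sin(nx), cos(mx)} on [-π, π]:
  ∫_{-π}^{π} sin(nx)^2 dx = π, ∫ cos(mx)^2 dx = π, and cross terms integrate to 0.
So ∫_{-π}^{π} f(x)^2 dx = 4^2 · π + 3^2 · π = (16 + 9)π.
Divide by 2π: (16 + 9)/2 = 25/2.
By Parseval, this equals Σ |c_n|^2.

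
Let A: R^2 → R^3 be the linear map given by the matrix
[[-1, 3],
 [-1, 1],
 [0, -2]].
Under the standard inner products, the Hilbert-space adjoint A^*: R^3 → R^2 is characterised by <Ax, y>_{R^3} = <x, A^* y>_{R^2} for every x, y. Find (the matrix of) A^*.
A^* = A^T =
[[-1, -1, 0],
 [3, 1, -2]]

For real matrices with standard dot products, the defining identity <Ax, y> = <x, A^* y> gives (Ax)^T y = x^T (A^*) y, i.e. x^T A^T y = x^T (A^*) y. Since this holds for all x, y, we must have A^* = A^T. Therefore
A^* =
[[-1, -1, 0],
 [3, 1, -2]].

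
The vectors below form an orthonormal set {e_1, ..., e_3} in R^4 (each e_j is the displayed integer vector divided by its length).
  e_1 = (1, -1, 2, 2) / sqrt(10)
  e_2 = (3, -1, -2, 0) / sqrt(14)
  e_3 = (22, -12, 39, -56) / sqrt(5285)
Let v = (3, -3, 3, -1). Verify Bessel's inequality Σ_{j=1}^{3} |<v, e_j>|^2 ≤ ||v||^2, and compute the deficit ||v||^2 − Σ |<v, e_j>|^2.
Σ |<v, e_j>|^2 = 4059/151; ||v||^2 = 28; deficit = 169/151

Write each e_j = u_j / sqrt(<u_j, u_j>) where u_j is the displayed integer vector. Then <v, e_j> = <v, u_j> / sqrt(<u_j, u_j>), so |<v, e_j>|^2 = <v, u_j>^2 / <u_j, u_j>.
Coefficients: <v, e_1> = 10/sqrt(10), <v, e_2> = 6/sqrt(14), <v, e_3> = 275/sqrt(5285).
Square and sum: Σ |<v, e_j>|^2 = 4059/151.
Compute ||v||^2 = v·v = 28.
Deficit = 28 − 4059/151 = 169/151 ≥ 0, confirming Bessel's inequality. (The deficit equals ||v − Σ <v,e_j> e_j||^2, the squared distance from v to span{e_j}.)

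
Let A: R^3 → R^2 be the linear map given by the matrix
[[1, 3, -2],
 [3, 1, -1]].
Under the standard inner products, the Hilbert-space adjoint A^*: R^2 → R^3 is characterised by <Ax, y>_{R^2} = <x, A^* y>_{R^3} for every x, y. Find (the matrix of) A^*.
A^* = A^T =
[[1, 3],
 [3, 1],
 [-2, -1]]

For real matrices with standard dot products, the defining identity <Ax, y> = <x, A^* y> gives (Ax)^T y = x^T (A^*) y, i.e. x^T A^T y = x^T (A^*) y. Since this holds for all x, y, we must have A^* = A^T. Therefore
A^* =
[[1, 3],
 [3, 1],
 [-2, -1]].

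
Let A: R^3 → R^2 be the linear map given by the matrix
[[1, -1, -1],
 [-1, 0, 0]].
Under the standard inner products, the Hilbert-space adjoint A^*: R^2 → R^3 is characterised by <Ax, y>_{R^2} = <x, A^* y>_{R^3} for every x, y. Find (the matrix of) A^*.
A^* = A^T =
[[1, -1],
 [-1, 0],
 [-1, 0]]

For real matrices with standard dot products, the defining identity <Ax, y> = <x, A^* y> gives (Ax)^T y = x^T (A^*) y, i.e. x^T A^T y = x^T (A^*) y. Since this holds for all x, y, we must have A^* = A^T. Therefore
A^* =
[[1, -1],
 [-1, 0],
 [-1, 0]].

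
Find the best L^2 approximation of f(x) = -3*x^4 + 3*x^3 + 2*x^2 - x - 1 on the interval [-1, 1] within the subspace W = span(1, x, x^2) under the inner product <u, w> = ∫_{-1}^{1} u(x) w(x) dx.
g(x) = -4*x^2/7 + 4*x/5 - 26/35

The best approximation g ∈ W is the orthogonal projection of f onto W. Writing g = a_0 + a_1 x + a_2 x^2, the coefficients solve the normal equations G · a = b where
  G_{ij} = <φ_i, φ_j> and b_i = <f, φ_i>, with φ_0 = 1, φ_1 = x, φ_2 = x^2.
G =
  [2, 0, 2/3]
  [0, 2/3, 0]
  [2/3, 0, 2/5],
b = (-28/15, 8/15, -76/105).
Solving gives a_0 = -26/35, a_1 = 4/5, a_2 = -4/7, so
  g(x) = -4*x^2/7 + 4*x/5 - 26/35.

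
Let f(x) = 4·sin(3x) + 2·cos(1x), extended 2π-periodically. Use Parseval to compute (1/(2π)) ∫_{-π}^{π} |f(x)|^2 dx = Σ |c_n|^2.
Σ |c_n|^2 = 10

Expand |f|^2 and use orthogonality of {sin(nx), cos(mx)} on [-π, π]:
  ∫_{-π}^{π} sin(nx)^2 dx = π, ∫ cos(mx)^2 dx = π, and cross terms integrate to 0.
So ∫_{-π}^{π} f(x)^2 dx = 4^2 · π + 2^2 · π = (16 + 4)π.
Divide by 2π: (16 + 4)/2 = 10.
By Parseval, this equals Σ |c_n|^2.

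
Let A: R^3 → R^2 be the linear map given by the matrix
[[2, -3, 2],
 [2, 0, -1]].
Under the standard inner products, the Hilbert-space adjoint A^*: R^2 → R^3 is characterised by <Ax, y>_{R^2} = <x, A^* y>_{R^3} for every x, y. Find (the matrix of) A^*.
A^* = A^T =
[[2, 2],
 [-3, 0],
 [2, -1]]

For real matrices with standard dot products, the defining identity <Ax, y> = <x, A^* y> gives (Ax)^T y = x^T (A^*) y, i.e. x^T A^T y = x^T (A^*) y. Since this holds for all x, y, we must have A^* = A^T. Therefore
A^* =
[[2, 2],
 [-3, 0],
 [2, -1]].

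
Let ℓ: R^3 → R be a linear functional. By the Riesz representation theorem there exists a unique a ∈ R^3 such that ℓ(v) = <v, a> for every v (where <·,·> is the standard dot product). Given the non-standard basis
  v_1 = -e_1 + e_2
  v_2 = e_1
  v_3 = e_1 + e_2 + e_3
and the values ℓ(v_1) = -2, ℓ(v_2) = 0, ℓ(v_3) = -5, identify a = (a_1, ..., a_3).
a = (0, -2, -3)

Write a = (a_1, ..., a_3) in the standard basis. For each basis vector v_i, ℓ(v_i) = <v_i, a> is a linear equation in the a_j's. Collect the n equations into a matrix system V a = ℓ, where row i of V is v_i (expressed in the standard basis). Since V is invertible (lower-triangular with 1s on the diagonal, up to permutation), solve by back-substitution:
  V =
[[-1, 1, 0],
 [1, 0, 0],
 [1, 1, 1]]
  V a = (-2, 0, -5)
Solving gives a = (0, -2, -3).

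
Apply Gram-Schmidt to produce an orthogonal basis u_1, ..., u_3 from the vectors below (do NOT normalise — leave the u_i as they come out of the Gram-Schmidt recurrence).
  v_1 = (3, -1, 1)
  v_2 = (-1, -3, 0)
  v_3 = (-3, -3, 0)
Orthogonal basis:
  u_1 = (3, -1, 1)
  u_2 = (-1, -3, 0)
  u_3 = (-9/55, 3/55, 6/11)

Apply the Gram-Schmidt recurrence
  u_1 = v_1
  u_i = v_i − Σ_{j<i} ((v_i · u_j) / (u_j · u_j)) · u_j.

Step by step this gives:
  u_1 = (3, -1, 1)
  u_2 = (-1, -3, 0)
  u_3 = (-9/55, 3/55, 6/11)

Orthogonality check:
  u_2 · u_1 = 0 (should be 0)
  u_3 · u_1 = 0 (should be 0)
  u_3 · u_2 = 0 (should be 0)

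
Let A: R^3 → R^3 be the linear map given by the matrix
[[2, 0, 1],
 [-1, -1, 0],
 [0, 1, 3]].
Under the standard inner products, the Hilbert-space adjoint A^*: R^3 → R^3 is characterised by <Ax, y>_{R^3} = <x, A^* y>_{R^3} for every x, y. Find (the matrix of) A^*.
A^* = A^T =
[[2, -1, 0],
 [0, -1, 1],
 [1, 0, 3]]

For real matrices with standard dot products, the defining identity <Ax, y> = <x, A^* y> gives (Ax)^T y = x^T (A^*) y, i.e. x^T A^T y = x^T (A^*) y. Since this holds for all x, y, we must have A^* = A^T. Therefore
A^* =
[[2, -1, 0],
 [0, -1, 1],
 [1, 0, 3]].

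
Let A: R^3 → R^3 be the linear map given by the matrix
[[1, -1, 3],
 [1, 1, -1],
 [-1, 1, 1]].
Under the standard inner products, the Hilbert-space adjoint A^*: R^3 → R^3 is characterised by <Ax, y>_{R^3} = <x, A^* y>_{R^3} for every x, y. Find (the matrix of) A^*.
A^* = A^T =
[[1, 1, -1],
 [-1, 1, 1],
 [3, -1, 1]]

For real matrices with standard dot products, the defining identity <Ax, y> = <x, A^* y> gives (Ax)^T y = x^T (A^*) y, i.e. x^T A^T y = x^T (A^*) y. Since this holds for all x, y, we must have A^* = A^T. Therefore
A^* =
[[1, 1, -1],
 [-1, 1, 1],
 [3, -1, 1]].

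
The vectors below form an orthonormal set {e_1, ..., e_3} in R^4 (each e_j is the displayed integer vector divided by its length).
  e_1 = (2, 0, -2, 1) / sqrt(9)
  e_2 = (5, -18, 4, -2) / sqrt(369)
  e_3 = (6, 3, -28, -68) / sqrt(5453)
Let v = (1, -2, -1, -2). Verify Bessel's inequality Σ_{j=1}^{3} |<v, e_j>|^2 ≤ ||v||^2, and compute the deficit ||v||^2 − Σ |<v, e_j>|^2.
Σ |<v, e_j>|^2 = 1321/133; ||v||^2 = 10; deficit = 9/133

Write each e_j = u_j / sqrt(<u_j, u_j>) where u_j is the displayed integer vector. Then <v, e_j> = <v, u_j> / sqrt(<u_j, u_j>), so |<v, e_j>|^2 = <v, u_j>^2 / <u_j, u_j>.
Coefficients: <v, e_1> = 2/sqrt(9), <v, e_2> = 41/sqrt(369), <v, e_3> = 164/sqrt(5453).
Square and sum: Σ |<v, e_j>|^2 = 1321/133.
Compute ||v||^2 = v·v = 10.
Deficit = 10 − 1321/133 = 9/133 ≥ 0, confirming Bessel's inequality. (The deficit equals ||v − Σ <v,e_j> e_j||^2, the squared distance from v to span{e_j}.)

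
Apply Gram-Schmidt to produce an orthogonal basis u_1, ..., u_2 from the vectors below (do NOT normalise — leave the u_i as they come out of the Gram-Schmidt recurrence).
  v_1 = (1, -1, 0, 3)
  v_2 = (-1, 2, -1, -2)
Orthogonal basis:
  u_1 = (1, -1, 0, 3)
  u_2 = (-2/11, 13/11, -1, 5/11)

Apply the Gram-Schmidt recurrence
  u_1 = v_1
  u_i = v_i − Σ_{j<i} ((v_i · u_j) / (u_j · u_j)) · u_j.

Step by step this gives:
  u_1 = (1, -1, 0, 3)
  u_2 = (-2/11, 13/11, -1, 5/11)

Orthogonality check:
  u_2 · u_1 = 0 (should be 0)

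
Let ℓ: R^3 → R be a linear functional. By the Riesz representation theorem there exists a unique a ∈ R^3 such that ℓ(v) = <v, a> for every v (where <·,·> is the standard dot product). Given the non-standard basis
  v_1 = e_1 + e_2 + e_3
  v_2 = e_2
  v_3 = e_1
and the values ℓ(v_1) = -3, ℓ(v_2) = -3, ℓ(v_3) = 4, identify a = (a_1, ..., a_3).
a = (4, -3, -4)

Write a = (a_1, ..., a_3) in the standard basis. For each basis vector v_i, ℓ(v_i) = <v_i, a> is a linear equation in the a_j's. Collect the n equations into a matrix system V a = ℓ, where row i of V is v_i (expressed in the standard basis). Since V is invertible (lower-triangular with 1s on the diagonal, up to permutation), solve by back-substitution:
  V =
[[1, 1, 1],
 [0, 1, 0],
 [1, 0, 0]]
  V a = (-3, -3, 4)
Solving gives a = (4, -3, -4).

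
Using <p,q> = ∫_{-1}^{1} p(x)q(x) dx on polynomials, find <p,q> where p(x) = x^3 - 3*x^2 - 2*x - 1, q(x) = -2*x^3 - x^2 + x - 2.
<p,q> = 1046/105

Expand the product: p(x)·q(x) = -2*x^6 + 5*x^5 + 8*x^4 - x^3 + 5*x^2 + 3*x + 2.
∫_{-1}^{1} of each monomial x^k gives [2/(k+1) if k even, 0 if k odd]. Integrating term-by-term (or equivalently evaluating the antiderivative F(x) = -2*x^7/7 + 5*x^6/6 + 8*x^5/5 - x^4/4 + 5*x^3/3 + 3*x^2/2 + 2*x at the endpoints):
  F(1) − F(−1) = 989/140 − (-1217/420) = 1046/105.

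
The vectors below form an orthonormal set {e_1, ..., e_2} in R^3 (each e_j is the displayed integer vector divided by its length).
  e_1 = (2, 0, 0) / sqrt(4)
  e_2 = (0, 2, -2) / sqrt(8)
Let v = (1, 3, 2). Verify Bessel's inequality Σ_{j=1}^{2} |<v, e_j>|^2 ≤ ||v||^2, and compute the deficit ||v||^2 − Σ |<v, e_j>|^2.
Σ |<v, e_j>|^2 = 3/2; ||v||^2 = 14; deficit = 25/2

Write each e_j = u_j / sqrt(<u_j, u_j>) where u_j is the displayed integer vector. Then <v, e_j> = <v, u_j> / sqrt(<u_j, u_j>), so |<v, e_j>|^2 = <v, u_j>^2 / <u_j, u_j>.
Coefficients: <v, e_1> = 2/sqrt(4), <v, e_2> = 2/sqrt(8).
Square and sum: Σ |<v, e_j>|^2 = 3/2.
Compute ||v||^2 = v·v = 14.
Deficit = 14 − 3/2 = 25/2 ≥ 0, confirming Bessel's inequality. (The deficit equals ||v − Σ <v,e_j> e_j||^2, the squared distance from v to span{e_j}.)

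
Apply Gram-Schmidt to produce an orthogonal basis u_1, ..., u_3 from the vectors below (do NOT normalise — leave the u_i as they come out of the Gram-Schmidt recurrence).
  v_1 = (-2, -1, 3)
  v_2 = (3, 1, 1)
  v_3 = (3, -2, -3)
Orthogonal basis:
  u_1 = (-2, -1, 3)
  u_2 = (17/7, 5/7, 13/7)
  u_3 = (74/69, -407/138, -37/138)

Apply the Gram-Schmidt recurrence
  u_1 = v_1
  u_i = v_i − Σ_{j<i} ((v_i · u_j) / (u_j · u_j)) · u_j.

Step by step this gives:
  u_1 = (-2, -1, 3)
  u_2 = (17/7, 5/7, 13/7)
  u_3 = (74/69, -407/138, -37/138)

Orthogonality check:
  u_2 · u_1 = 0 (should be 0)
  u_3 · u_1 = 0 (should be 0)
  u_3 · u_2 = 0 (should be 0)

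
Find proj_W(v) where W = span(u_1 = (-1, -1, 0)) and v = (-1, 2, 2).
proj_W(v) = (1/2, 1/2, 0)

Set up U = [u_1 | ... | u_1] ∈ R^(3×1). The projector onto W = col(U) is P = U (U^T U)^(-1) U^T.
Compute U^T U =
  [2],
and U^T v = (-1).
Solve U^T U · c = U^T v for the coefficients: c = (-1/2). The projection is proj_W(v) = U c.
Check: (v - proj_W(v)) · u_1 = 0  (should be 0).
Result: proj_W(v) = (1/2, 1/2, 0).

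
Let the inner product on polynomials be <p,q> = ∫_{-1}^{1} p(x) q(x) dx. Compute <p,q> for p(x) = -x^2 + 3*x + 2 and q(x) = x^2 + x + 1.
<p,q> = 94/15

Expand the product: p(x)·q(x) = -x^4 + 2*x^3 + 4*x^2 + 5*x + 2.
∫_{-1}^{1} of each monomial x^k gives [2/(k+1) if k even, 0 if k odd]. Integrating term-by-term (or equivalently evaluating the antiderivative F(x) = -x^5/5 + x^4/2 + 4*x^3/3 + 5*x^2/2 + 2*x at the endpoints):
  F(1) − F(−1) = 92/15 − (-2/15) = 94/15.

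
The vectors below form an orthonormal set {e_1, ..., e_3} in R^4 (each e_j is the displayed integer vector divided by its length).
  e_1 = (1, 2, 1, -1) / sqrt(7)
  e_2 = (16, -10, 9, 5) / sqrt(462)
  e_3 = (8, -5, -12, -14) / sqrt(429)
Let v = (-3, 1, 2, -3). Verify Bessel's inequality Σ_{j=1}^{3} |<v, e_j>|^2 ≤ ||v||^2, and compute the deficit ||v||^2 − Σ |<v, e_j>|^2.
Σ |<v, e_j>|^2 = 237/26; ||v||^2 = 23; deficit = 361/26

Write each e_j = u_j / sqrt(<u_j, u_j>) where u_j is the displayed integer vector. Then <v, e_j> = <v, u_j> / sqrt(<u_j, u_j>), so |<v, e_j>|^2 = <v, u_j>^2 / <u_j, u_j>.
Coefficients: <v, e_1> = 4/sqrt(7), <v, e_2> = -55/sqrt(462), <v, e_3> = -11/sqrt(429).
Square and sum: Σ |<v, e_j>|^2 = 237/26.
Compute ||v||^2 = v·v = 23.
Deficit = 23 − 237/26 = 361/26 ≥ 0, confirming Bessel's inequality. (The deficit equals ||v − Σ <v,e_j> e_j||^2, the squared distance from v to span{e_j}.)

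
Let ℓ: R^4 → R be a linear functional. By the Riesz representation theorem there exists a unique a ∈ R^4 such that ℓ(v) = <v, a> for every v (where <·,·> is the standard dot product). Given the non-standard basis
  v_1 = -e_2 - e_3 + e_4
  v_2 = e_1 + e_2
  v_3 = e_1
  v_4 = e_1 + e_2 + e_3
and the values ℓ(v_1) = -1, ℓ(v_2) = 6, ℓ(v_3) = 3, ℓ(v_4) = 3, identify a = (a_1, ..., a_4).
a = (3, 3, -3, -1)

Write a = (a_1, ..., a_4) in the standard basis. For each basis vector v_i, ℓ(v_i) = <v_i, a> is a linear equation in the a_j's. Collect the n equations into a matrix system V a = ℓ, where row i of V is v_i (expressed in the standard basis). Since V is invertible (lower-triangular with 1s on the diagonal, up to permutation), solve by back-substitution:
  V =
[[0, -1, -1, 1],
 [1, 1, 0, 0],
 [1, 0, 0, 0],
 [1, 1, 1, 0]]
  V a = (-1, 6, 3, 3)
Solving gives a = (3, 3, -3, -1).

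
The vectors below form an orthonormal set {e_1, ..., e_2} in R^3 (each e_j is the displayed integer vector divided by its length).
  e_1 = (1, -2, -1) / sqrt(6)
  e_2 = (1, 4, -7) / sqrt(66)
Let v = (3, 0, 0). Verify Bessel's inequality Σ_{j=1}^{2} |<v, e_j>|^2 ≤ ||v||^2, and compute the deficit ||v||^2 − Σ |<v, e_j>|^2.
Σ |<v, e_j>|^2 = 18/11; ||v||^2 = 9; deficit = 81/11

Write each e_j = u_j / sqrt(<u_j, u_j>) where u_j is the displayed integer vector. Then <v, e_j> = <v, u_j> / sqrt(<u_j, u_j>), so |<v, e_j>|^2 = <v, u_j>^2 / <u_j, u_j>.
Coefficients: <v, e_1> = 3/sqrt(6), <v, e_2> = 3/sqrt(66).
Square and sum: Σ |<v, e_j>|^2 = 18/11.
Compute ||v||^2 = v·v = 9.
Deficit = 9 − 18/11 = 81/11 ≥ 0, confirming Bessel's inequality. (The deficit equals ||v − Σ <v,e_j> e_j||^2, the squared distance from v to span{e_j}.)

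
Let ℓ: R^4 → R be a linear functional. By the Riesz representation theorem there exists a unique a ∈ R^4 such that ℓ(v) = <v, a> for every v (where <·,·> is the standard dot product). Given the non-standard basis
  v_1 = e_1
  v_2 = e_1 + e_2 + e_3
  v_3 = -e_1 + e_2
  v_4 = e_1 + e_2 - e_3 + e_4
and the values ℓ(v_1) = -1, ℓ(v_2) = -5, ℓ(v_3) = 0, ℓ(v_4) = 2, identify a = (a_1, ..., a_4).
a = (-1, -1, -3, 1)

Write a = (a_1, ..., a_4) in the standard basis. For each basis vector v_i, ℓ(v_i) = <v_i, a> is a linear equation in the a_j's. Collect the n equations into a matrix system V a = ℓ, where row i of V is v_i (expressed in the standard basis). Since V is invertible (lower-triangular with 1s on the diagonal, up to permutation), solve by back-substitution:
  V =
[[1, 0, 0, 0],
 [1, 1, 1, 0],
 [-1, 1, 0, 0],
 [1, 1, -1, 1]]
  V a = (-1, -5, 0, 2)
Solving gives a = (-1, -1, -3, 1).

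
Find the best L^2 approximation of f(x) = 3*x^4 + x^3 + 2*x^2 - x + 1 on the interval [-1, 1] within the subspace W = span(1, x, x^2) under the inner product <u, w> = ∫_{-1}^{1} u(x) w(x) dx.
g(x) = 32*x^2/7 - 2*x/5 + 26/35

The best approximation g ∈ W is the orthogonal projection of f onto W. Writing g = a_0 + a_1 x + a_2 x^2, the coefficients solve the normal equations G · a = b where
  G_{ij} = <φ_i, φ_j> and b_i = <f, φ_i>, with φ_0 = 1, φ_1 = x, φ_2 = x^2.
G =
  [2, 0, 2/3]
  [0, 2/3, 0]
  [2/3, 0, 2/5],
b = (68/15, -4/15, 244/105).
Solving gives a_0 = 26/35, a_1 = -2/5, a_2 = 32/7, so
  g(x) = 32*x^2/7 - 2*x/5 + 26/35.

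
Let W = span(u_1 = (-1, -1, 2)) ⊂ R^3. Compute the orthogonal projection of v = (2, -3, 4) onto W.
proj_W(v) = (-3/2, -3/2, 3)

Set up U = [u_1 | ... | u_1] ∈ R^(3×1). The projector onto W = col(U) is P = U (U^T U)^(-1) U^T.
Compute U^T U =
  [6],
and U^T v = (9).
Solve U^T U · c = U^T v for the coefficients: c = (3/2). The projection is proj_W(v) = U c.
Check: (v - proj_W(v)) · u_1 = 0  (should be 0).
Result: proj_W(v) = (-3/2, -3/2, 3).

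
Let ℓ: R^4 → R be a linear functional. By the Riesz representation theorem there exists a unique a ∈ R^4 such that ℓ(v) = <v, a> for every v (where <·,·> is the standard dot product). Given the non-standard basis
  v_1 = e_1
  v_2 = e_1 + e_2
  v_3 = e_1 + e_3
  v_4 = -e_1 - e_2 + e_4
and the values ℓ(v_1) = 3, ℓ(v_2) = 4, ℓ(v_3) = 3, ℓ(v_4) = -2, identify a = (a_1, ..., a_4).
a = (3, 1, 0, 2)

Write a = (a_1, ..., a_4) in the standard basis. For each basis vector v_i, ℓ(v_i) = <v_i, a> is a linear equation in the a_j's. Collect the n equations into a matrix system V a = ℓ, where row i of V is v_i (expressed in the standard basis). Since V is invertible (lower-triangular with 1s on the diagonal, up to permutation), solve by back-substitution:
  V =
[[1, 0, 0, 0],
 [1, 1, 0, 0],
 [1, 0, 1, 0],
 [-1, -1, 0, 1]]
  V a = (3, 4, 3, -2)
Solving gives a = (3, 1, 0, 2).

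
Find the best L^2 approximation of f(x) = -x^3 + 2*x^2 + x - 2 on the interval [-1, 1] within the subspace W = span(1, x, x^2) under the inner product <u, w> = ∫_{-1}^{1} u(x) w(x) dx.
g(x) = 2*x^2 + 2*x/5 - 2

The best approximation g ∈ W is the orthogonal projection of f onto W. Writing g = a_0 + a_1 x + a_2 x^2, the coefficients solve the normal equations G · a = b where
  G_{ij} = <φ_i, φ_j> and b_i = <f, φ_i>, with φ_0 = 1, φ_1 = x, φ_2 = x^2.
G =
  [2, 0, 2/3]
  [0, 2/3, 0]
  [2/3, 0, 2/5],
b = (-8/3, 4/15, -8/15).
Solving gives a_0 = -2, a_1 = 2/5, a_2 = 2, so
  g(x) = 2*x^2 + 2*x/5 - 2.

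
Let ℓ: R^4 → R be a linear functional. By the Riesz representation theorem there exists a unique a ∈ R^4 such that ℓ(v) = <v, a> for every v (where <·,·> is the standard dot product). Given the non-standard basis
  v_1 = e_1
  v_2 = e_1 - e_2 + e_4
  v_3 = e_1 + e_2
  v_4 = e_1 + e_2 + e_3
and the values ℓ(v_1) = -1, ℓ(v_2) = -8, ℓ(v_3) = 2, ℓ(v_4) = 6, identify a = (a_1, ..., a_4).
a = (-1, 3, 4, -4)

Write a = (a_1, ..., a_4) in the standard basis. For each basis vector v_i, ℓ(v_i) = <v_i, a> is a linear equation in the a_j's. Collect the n equations into a matrix system V a = ℓ, where row i of V is v_i (expressed in the standard basis). Since V is invertible (lower-triangular with 1s on the diagonal, up to permutation), solve by back-substitution:
  V =
[[1, 0, 0, 0],
 [1, -1, 0, 1],
 [1, 1, 0, 0],
 [1, 1, 1, 0]]
  V a = (-1, -8, 2, 6)
Solving gives a = (-1, 3, 4, -4).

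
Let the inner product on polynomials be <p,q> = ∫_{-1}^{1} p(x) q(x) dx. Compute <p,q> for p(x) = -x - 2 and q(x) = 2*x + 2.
<p,q> = -28/3

Expand the product: p(x)·q(x) = -2*x^2 - 6*x - 4.
∫_{-1}^{1} of each monomial x^k gives [2/(k+1) if k even, 0 if k odd]. Integrating term-by-term (or equivalently evaluating the antiderivative F(x) = -2*x^3/3 - 3*x^2 - 4*x at the endpoints):
  F(1) − F(−1) = -23/3 − (5/3) = -28/3.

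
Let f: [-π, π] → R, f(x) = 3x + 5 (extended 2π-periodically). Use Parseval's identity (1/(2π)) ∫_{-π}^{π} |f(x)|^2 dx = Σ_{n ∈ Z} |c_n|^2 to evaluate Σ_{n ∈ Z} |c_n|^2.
Σ |c_n|^2 = 3π^2 + 25

Expand and integrate term by term over [-π, π]:
  ∫ (3x)^2 dx = 9·(2π^3/3); ∫ 2·3·(5)·x dx = 0 (odd integrand); ∫ 5^2 dx = 25·2π.
So (1/(2π)) ∫_{-π}^{π} (3x + 5)^2 dx = 9π^2/3 + 25 = 3π^2 + 25.
Parseval ⇒ Σ |c_n|^2 = 3π^2 + 25.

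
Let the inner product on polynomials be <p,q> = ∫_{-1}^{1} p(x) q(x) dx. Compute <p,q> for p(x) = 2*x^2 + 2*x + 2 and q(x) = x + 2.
<p,q> = 12

Expand the product: p(x)·q(x) = 2*x^3 + 6*x^2 + 6*x + 4.
∫_{-1}^{1} of each monomial x^k gives [2/(k+1) if k even, 0 if k odd]. Integrating term-by-term (or equivalently evaluating the antiderivative F(x) = x^4/2 + 2*x^3 + 3*x^2 + 4*x at the endpoints):
  F(1) − F(−1) = 19/2 − (-5/2) = 12.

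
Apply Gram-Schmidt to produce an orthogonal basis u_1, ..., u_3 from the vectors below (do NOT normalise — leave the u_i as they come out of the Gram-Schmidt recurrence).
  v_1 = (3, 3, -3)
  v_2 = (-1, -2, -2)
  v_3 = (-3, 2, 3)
Orthogonal basis:
  u_1 = (3, 3, -3)
  u_2 = (-2/3, -5/3, -7/3)
  u_3 = (-30/13, 45/26, -15/26)

Apply the Gram-Schmidt recurrence
  u_1 = v_1
  u_i = v_i − Σ_{j<i} ((v_i · u_j) / (u_j · u_j)) · u_j.

Step by step this gives:
  u_1 = (3, 3, -3)
  u_2 = (-2/3, -5/3, -7/3)
  u_3 = (-30/13, 45/26, -15/26)

Orthogonality check:
  u_2 · u_1 = 0 (should be 0)
  u_3 · u_1 = 0 (should be 0)
  u_3 · u_2 = 0 (should be 0)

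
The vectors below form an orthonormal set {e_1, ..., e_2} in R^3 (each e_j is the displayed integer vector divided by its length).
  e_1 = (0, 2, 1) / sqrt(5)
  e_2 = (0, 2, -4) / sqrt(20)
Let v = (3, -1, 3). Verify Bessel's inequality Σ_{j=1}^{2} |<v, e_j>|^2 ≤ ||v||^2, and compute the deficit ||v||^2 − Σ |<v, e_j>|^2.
Σ |<v, e_j>|^2 = 10; ||v||^2 = 19; deficit = 9

Write each e_j = u_j / sqrt(<u_j, u_j>) where u_j is the displayed integer vector. Then <v, e_j> = <v, u_j> / sqrt(<u_j, u_j>), so |<v, e_j>|^2 = <v, u_j>^2 / <u_j, u_j>.
Coefficients: <v, e_1> = 1/sqrt(5), <v, e_2> = -14/sqrt(20).
Square and sum: Σ |<v, e_j>|^2 = 10.
Compute ||v||^2 = v·v = 19.
Deficit = 19 − 10 = 9 ≥ 0, confirming Bessel's inequality. (The deficit equals ||v − Σ <v,e_j> e_j||^2, the squared distance from v to span{e_j}.)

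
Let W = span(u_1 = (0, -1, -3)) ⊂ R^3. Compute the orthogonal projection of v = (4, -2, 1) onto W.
proj_W(v) = (0, 1/10, 3/10)

Set up U = [u_1 | ... | u_1] ∈ R^(3×1). The projector onto W = col(U) is P = U (U^T U)^(-1) U^T.
Compute U^T U =
  [10],
and U^T v = (-1).
Solve U^T U · c = U^T v for the coefficients: c = (-1/10). The projection is proj_W(v) = U c.
Check: (v - proj_W(v)) · u_1 = 0  (should be 0).
Result: proj_W(v) = (0, 1/10, 3/10).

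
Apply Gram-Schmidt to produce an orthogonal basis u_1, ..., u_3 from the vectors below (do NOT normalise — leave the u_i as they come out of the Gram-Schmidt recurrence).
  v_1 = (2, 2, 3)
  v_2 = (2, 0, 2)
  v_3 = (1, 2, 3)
Orthogonal basis:
  u_1 = (2, 2, 3)
  u_2 = (14/17, -20/17, 4/17)
  u_3 = (-4/9, -2/9, 4/9)

Apply the Gram-Schmidt recurrence
  u_1 = v_1
  u_i = v_i − Σ_{j<i} ((v_i · u_j) / (u_j · u_j)) · u_j.

Step by step this gives:
  u_1 = (2, 2, 3)
  u_2 = (14/17, -20/17, 4/17)
  u_3 = (-4/9, -2/9, 4/9)

Orthogonality check:
  u_2 · u_1 = 0 (should be 0)
  u_3 · u_1 = 0 (should be 0)
  u_3 · u_2 = 0 (should be 0)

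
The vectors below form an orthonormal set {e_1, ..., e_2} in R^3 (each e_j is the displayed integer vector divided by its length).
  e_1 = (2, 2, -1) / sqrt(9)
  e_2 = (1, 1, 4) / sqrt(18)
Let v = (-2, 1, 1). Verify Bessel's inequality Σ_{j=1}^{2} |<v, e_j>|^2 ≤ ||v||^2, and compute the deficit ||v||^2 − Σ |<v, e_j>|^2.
Σ |<v, e_j>|^2 = 3/2; ||v||^2 = 6; deficit = 9/2

Write each e_j = u_j / sqrt(<u_j, u_j>) where u_j is the displayed integer vector. Then <v, e_j> = <v, u_j> / sqrt(<u_j, u_j>), so |<v, e_j>|^2 = <v, u_j>^2 / <u_j, u_j>.
Coefficients: <v, e_1> = -3/sqrt(9), <v, e_2> = 3/sqrt(18).
Square and sum: Σ |<v, e_j>|^2 = 3/2.
Compute ||v||^2 = v·v = 6.
Deficit = 6 − 3/2 = 9/2 ≥ 0, confirming Bessel's inequality. (The deficit equals ||v − Σ <v,e_j> e_j||^2, the squared distance from v to span{e_j}.)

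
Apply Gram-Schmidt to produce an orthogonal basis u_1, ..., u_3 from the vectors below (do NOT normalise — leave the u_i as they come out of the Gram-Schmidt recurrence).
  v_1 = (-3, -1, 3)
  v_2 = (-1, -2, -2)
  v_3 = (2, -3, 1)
Orthogonal basis:
  u_1 = (-3, -1, 3)
  u_2 = (-22/19, -39/19, -35/19)
  u_3 = (192/85, -216/85, 24/17)

Apply the Gram-Schmidt recurrence
  u_1 = v_1
  u_i = v_i − Σ_{j<i} ((v_i · u_j) / (u_j · u_j)) · u_j.

Step by step this gives:
  u_1 = (-3, -1, 3)
  u_2 = (-22/19, -39/19, -35/19)
  u_3 = (192/85, -216/85, 24/17)

Orthogonality check:
  u_2 · u_1 = 0 (should be 0)
  u_3 · u_1 = 0 (should be 0)
  u_3 · u_2 = 0 (should be 0)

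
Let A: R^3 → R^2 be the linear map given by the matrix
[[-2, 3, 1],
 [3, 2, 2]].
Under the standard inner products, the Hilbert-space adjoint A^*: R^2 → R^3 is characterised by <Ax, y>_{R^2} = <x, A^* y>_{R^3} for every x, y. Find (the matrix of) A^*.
A^* = A^T =
[[-2, 3],
 [3, 2],
 [1, 2]]

For real matrices with standard dot products, the defining identity <Ax, y> = <x, A^* y> gives (Ax)^T y = x^T (A^*) y, i.e. x^T A^T y = x^T (A^*) y. Since this holds for all x, y, we must have A^* = A^T. Therefore
A^* =
[[-2, 3],
 [3, 2],
 [1, 2]].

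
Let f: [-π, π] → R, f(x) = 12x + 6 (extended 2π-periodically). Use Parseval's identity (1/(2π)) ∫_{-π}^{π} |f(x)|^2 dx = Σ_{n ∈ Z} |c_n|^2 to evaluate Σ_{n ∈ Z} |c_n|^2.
Σ |c_n|^2 = 48π^2 + 36

Expand and integrate term by term over [-π, π]:
  ∫ (12x)^2 dx = 144·(2π^3/3); ∫ 2·12·(6)·x dx = 0 (odd integrand); ∫ 6^2 dx = 36·2π.
So (1/(2π)) ∫_{-π}^{π} (12x + 6)^2 dx = 144π^2/3 + 36 = 48π^2 + 36.
Parseval ⇒ Σ |c_n|^2 = 48π^2 + 36.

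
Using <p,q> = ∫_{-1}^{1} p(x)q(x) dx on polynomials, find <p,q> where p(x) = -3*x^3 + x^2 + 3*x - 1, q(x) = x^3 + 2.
<p,q> = -244/105

Expand the product: p(x)·q(x) = -3*x^6 + x^5 + 3*x^4 - 7*x^3 + 2*x^2 + 6*x - 2.
∫_{-1}^{1} of each monomial x^k gives [2/(k+1) if k even, 0 if k odd]. Integrating term-by-term (or equivalently evaluating the antiderivative F(x) = -3*x^7/7 + x^6/6 + 3*x^5/5 - 7*x^4/4 + 2*x^3/3 + 3*x^2 - 2*x at the endpoints):
  F(1) − F(−1) = 107/420 − (361/140) = -244/105.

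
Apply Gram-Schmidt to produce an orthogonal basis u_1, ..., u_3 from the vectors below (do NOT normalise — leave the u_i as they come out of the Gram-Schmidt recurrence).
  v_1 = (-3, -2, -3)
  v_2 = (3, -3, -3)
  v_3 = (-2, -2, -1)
Orthogonal basis:
  u_1 = (-3, -2, -3)
  u_2 = (42/11, -27/11, -24/11)
  u_3 = (-9/62, -27/31, 45/62)

Apply the Gram-Schmidt recurrence
  u_1 = v_1
  u_i = v_i − Σ_{j<i} ((v_i · u_j) / (u_j · u_j)) · u_j.

Step by step this gives:
  u_1 = (-3, -2, -3)
  u_2 = (42/11, -27/11, -24/11)
  u_3 = (-9/62, -27/31, 45/62)

Orthogonality check:
  u_2 · u_1 = 0 (should be 0)
  u_3 · u_1 = 0 (should be 0)
  u_3 · u_2 = 0 (should be 0)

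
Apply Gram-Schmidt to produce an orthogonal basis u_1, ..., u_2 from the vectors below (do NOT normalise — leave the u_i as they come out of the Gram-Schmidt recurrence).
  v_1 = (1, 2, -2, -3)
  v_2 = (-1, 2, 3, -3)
Orthogonal basis:
  u_1 = (1, 2, -2, -3)
  u_2 = (-4/3, 4/3, 11/3, -2)

Apply the Gram-Schmidt recurrence
  u_1 = v_1
  u_i = v_i − Σ_{j<i} ((v_i · u_j) / (u_j · u_j)) · u_j.

Step by step this gives:
  u_1 = (1, 2, -2, -3)
  u_2 = (-4/3, 4/3, 11/3, -2)

Orthogonality check:
  u_2 · u_1 = 0 (should be 0)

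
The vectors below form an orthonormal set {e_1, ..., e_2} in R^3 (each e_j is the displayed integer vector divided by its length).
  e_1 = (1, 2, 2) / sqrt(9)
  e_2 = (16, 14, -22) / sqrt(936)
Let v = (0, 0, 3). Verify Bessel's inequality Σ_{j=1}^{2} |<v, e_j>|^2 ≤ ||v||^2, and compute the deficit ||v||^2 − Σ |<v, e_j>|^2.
Σ |<v, e_j>|^2 = 225/26; ||v||^2 = 9; deficit = 9/26

Write each e_j = u_j / sqrt(<u_j, u_j>) where u_j is the displayed integer vector. Then <v, e_j> = <v, u_j> / sqrt(<u_j, u_j>), so |<v, e_j>|^2 = <v, u_j>^2 / <u_j, u_j>.
Coefficients: <v, e_1> = 6/sqrt(9), <v, e_2> = -66/sqrt(936).
Square and sum: Σ |<v, e_j>|^2 = 225/26.
Compute ||v||^2 = v·v = 9.
Deficit = 9 − 225/26 = 9/26 ≥ 0, confirming Bessel's inequality. (The deficit equals ||v − Σ <v,e_j> e_j||^2, the squared distance from v to span{e_j}.)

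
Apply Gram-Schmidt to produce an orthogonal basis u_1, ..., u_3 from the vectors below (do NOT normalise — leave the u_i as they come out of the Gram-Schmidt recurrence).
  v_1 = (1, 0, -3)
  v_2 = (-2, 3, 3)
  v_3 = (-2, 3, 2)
Orthogonal basis:
  u_1 = (1, 0, -3)
  u_2 = (-9/10, 3, -3/10)
  u_3 = (-3/11, -1/11, -1/11)

Apply the Gram-Schmidt recurrence
  u_1 = v_1
  u_i = v_i − Σ_{j<i} ((v_i · u_j) / (u_j · u_j)) · u_j.

Step by step this gives:
  u_1 = (1, 0, -3)
  u_2 = (-9/10, 3, -3/10)
  u_3 = (-3/11, -1/11, -1/11)

Orthogonality check:
  u_2 · u_1 = 0 (should be 0)
  u_3 · u_1 = 0 (should be 0)
  u_3 · u_2 = 0 (should be 0)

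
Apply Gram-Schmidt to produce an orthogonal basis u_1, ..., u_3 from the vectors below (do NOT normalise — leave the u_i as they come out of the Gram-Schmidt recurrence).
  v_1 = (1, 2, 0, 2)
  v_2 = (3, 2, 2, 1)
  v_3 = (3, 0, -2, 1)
Orthogonal basis:
  u_1 = (1, 2, 0, 2)
  u_2 = (2, 0, 2, -1)
  u_3 = (20/9, -10/9, -20/9, 0)

Apply the Gram-Schmidt recurrence
  u_1 = v_1
  u_i = v_i − Σ_{j<i} ((v_i · u_j) / (u_j · u_j)) · u_j.

Step by step this gives:
  u_1 = (1, 2, 0, 2)
  u_2 = (2, 0, 2, -1)
  u_3 = (20/9, -10/9, -20/9, 0)

Orthogonality check:
  u_2 · u_1 = 0 (should be 0)
  u_3 · u_1 = 0 (should be 0)
  u_3 · u_2 = 0 (should be 0)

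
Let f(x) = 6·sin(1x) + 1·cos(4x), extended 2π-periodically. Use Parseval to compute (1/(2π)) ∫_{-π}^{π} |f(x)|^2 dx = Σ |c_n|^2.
Σ |c_n|^2 = 37/2

Expand |f|^2 and use orthogonality of {sin(nx), cos(mx)} on [-π, π]:
  ∫_{-π}^{π} sin(nx)^2 dx = π, ∫ cos(mx)^2 dx = π, and cross terms integrate to 0.
So ∫_{-π}^{π} f(x)^2 dx = 6^2 · π + 1^2 · π = (36 + 1)π.
Divide by 2π: (36 + 1)/2 = 37/2.
By Parseval, this equals Σ |c_n|^2.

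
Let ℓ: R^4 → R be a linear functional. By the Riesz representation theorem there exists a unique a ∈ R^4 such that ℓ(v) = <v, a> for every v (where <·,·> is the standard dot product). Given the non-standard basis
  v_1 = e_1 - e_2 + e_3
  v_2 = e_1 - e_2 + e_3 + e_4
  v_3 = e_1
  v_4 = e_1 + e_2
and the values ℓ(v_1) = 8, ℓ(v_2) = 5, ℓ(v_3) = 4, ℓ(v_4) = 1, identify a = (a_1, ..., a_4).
a = (4, -3, 1, -3)

Write a = (a_1, ..., a_4) in the standard basis. For each basis vector v_i, ℓ(v_i) = <v_i, a> is a linear equation in the a_j's. Collect the n equations into a matrix system V a = ℓ, where row i of V is v_i (expressed in the standard basis). Since V is invertible (lower-triangular with 1s on the diagonal, up to permutation), solve by back-substitution:
  V =
[[1, -1, 1, 0],
 [1, -1, 1, 1],
 [1, 0, 0, 0],
 [1, 1, 0, 0]]
  V a = (8, 5, 4, 1)
Solving gives a = (4, -3, 1, -3).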